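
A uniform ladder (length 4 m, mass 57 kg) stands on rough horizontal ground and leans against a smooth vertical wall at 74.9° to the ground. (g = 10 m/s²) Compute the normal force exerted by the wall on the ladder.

N_wall ≈ 76.9 N

Torques about the foot: N_wall · 4 sin 74.9° = 57×10×2 cos 74.9° → N_wall = 76.899 N.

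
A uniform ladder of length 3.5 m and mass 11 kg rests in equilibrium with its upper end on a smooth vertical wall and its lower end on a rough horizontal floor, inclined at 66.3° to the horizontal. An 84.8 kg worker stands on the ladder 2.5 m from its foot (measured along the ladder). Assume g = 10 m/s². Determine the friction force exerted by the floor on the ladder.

f ≈ 290 N

Torques about the foot: N_wall · 3.5 sin 66.3° = 11×10×1.75 cos 66.3° + 84.8×10×2.5 cos 66.3° → N_wall = 290.03 N.
ΣF_x = 0: f_floor = N_wall = 290.03 N.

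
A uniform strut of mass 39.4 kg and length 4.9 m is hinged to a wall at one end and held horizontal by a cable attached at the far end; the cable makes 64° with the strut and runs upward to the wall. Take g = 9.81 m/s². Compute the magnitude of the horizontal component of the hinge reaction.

Take torques about the hinge: T sin 64° · 4.9 = 39.4×9.81×2.45 = 946.96 N·m.
So T = 946.96 / (0.8988 × 4.9) = 215.02 N.
ΣF_x = 0: H_x = T cos 64° = 94.258 N.

H_x ≈ 94.3 N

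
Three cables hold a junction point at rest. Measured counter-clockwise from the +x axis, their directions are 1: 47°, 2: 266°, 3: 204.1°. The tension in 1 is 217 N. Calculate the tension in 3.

T_3 ≈ 155 N

Resolve: ΣF_x = 217 cos 47° + T_2 cos 266° + T_3 cos 204.1° = 0.
        ΣF_y = 217 sin 47° + T_2 sin 266° + T_3 sin 204.1° = 0.
The known terms sum to (148, 158.7) N, so -0.0698 T_2 − 0.9128 T_3 = -148 and -0.9976 T_2 − 0.4083 T_3 = -158.7.
Solving simultaneously: T_2 = 95.72 N, T_3 = 154.8 N.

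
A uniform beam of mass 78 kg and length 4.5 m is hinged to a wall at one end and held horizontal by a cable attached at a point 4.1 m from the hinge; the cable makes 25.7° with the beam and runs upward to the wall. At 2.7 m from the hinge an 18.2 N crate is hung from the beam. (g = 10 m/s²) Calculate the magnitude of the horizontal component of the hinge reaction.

H_x ≈ 914 N

Take torques about the hinge: T sin 25.7° · 4.1 = 78×10×2.25 + 18.2×2.7 = 1804.1 N·m.
So T = 1804.1 / (0.4337 × 4.1) = 1014.7 N.
ΣF_x = 0: H_x = T cos 25.7° = 914.32 N.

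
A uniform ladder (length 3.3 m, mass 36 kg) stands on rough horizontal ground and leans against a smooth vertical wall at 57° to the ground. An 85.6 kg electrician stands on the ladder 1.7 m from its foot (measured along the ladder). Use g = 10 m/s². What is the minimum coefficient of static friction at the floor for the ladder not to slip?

ΣF_y = 0: N_floor = 36×10 + 85.6×10 = 1216 N.
Torques about the foot: N_wall · 3.3 sin 57° = 36×10×1.65 cos 57° + 85.6×10×1.7 cos 57° → N_wall = 403.26 N.
ΣF_x = 0: f_floor = N_wall = 403.26 N.
μ_min = f_floor / N_floor = 403.26 / 1216 = 0.3316.

μ_min ≈ 0.332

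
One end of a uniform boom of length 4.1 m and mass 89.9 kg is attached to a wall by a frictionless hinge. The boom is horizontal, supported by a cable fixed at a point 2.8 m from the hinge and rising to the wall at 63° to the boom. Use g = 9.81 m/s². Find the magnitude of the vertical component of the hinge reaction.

Take torques about the hinge: T sin 63° · 2.8 = 89.9×9.81×2.05 = 1807.9 N·m.
So T = 1807.9 / (0.8910 × 2.8) = 724.68 N.
ΣF_y = 0: H_y = (89.9×9.81) − T sin 63° = 881.92 − 645.69 = 236.23 N.

|H_y| ≈ 236 N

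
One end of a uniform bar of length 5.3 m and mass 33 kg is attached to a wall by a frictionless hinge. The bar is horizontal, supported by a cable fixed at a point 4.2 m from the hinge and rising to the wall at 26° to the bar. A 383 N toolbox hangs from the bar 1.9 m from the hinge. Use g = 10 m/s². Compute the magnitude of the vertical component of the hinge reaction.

Take torques about the hinge: T sin 26° · 4.2 = 33×10×2.65 + 383×1.9 = 1602.2 N·m.
So T = 1602.2 / (0.4384 × 4.2) = 870.21 N.
ΣF_y = 0: H_y = (33×10 + 383) − T sin 26° = 713 − 381.48 = 331.52 N.

|H_y| ≈ 332 N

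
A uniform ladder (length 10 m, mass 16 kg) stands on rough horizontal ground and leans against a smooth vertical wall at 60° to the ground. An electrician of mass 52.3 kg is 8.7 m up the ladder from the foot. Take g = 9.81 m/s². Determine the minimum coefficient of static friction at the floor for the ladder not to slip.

ΣF_y = 0: N_floor = 16×9.81 + 52.3×9.81 = 670.02 N.
Torques about the foot: N_wall · 10 sin 60° = 16×9.81×5 cos 60° + 52.3×9.81×8.7 cos 60° → N_wall = 303.02 N.
ΣF_x = 0: f_floor = N_wall = 303.02 N.
μ_min = f_floor / N_floor = 303.02 / 670.02 = 0.4523.

μ_min ≈ 0.452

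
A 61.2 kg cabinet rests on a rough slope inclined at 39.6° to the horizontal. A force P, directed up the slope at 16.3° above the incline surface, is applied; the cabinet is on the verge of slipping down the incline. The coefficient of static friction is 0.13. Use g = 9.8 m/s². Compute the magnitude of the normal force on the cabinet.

N ≈ 364 N

On the verge of sliding down the incline, friction equals μN and acts up the slope.
Perpendicular: N + P sin 16.3° = W cos 39.6° = 462.1 N.
Along incline: P cos 16.3° + μN = W sin 39.6° with W sin 39.6° = 382.3 N.
Solving the pair for P and N: P = 349 N, N = 364.2 N (and f = μN = 47.34 N).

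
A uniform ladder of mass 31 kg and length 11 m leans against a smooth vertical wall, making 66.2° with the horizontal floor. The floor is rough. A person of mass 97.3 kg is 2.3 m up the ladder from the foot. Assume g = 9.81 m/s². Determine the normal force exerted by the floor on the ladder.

ΣF_y = 0: N_floor = 31×9.81 + 97.3×9.81 = 1258.6 N.

N_floor ≈ 1260 N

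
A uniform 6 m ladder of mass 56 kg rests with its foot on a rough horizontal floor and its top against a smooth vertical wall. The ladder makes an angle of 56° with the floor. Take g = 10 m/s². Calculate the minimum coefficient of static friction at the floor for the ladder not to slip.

ΣF_y = 0: N_floor = 56×10 = 560 N.
Torques about the foot: N_wall · 6 sin 56° = 56×10×3 cos 56° → N_wall = 188.86 N.
ΣF_x = 0: f_floor = N_wall = 188.86 N.
μ_min = f_floor / N_floor = 188.86 / 560 = 0.3373.

μ_min ≈ 0.337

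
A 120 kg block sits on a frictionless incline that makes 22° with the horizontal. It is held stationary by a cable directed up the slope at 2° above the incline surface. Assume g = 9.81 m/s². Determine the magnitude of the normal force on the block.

N ≈ 1080 N

Take axes along and perpendicular to the incline. Weight components: W sin 22° = 441 N down-slope, W cos 22° = 1091 N into the surface.
Along incline: T cos 2° = W sin 22° → T = 441.3 N.
Perpendicular: N = W cos 22° − T sin 2° = 1076 N.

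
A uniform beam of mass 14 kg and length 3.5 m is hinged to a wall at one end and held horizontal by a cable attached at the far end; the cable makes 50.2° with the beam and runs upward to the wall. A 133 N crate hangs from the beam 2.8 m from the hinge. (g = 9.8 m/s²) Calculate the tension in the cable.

T ≈ 228 N

Take torques about the hinge: T sin 50.2° · 3.5 = 14×9.8×1.75 + 133×2.8 = 612.5 N·m.
So T = 612.5 / (0.7683 × 3.5) = 227.78 N.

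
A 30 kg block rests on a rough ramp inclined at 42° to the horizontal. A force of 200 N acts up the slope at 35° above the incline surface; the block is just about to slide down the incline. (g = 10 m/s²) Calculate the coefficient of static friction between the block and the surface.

μ ≈ 0.341

On the verge of sliding down the incline, friction is at its maximum μN and acts up the slope.
Perpendicular to incline: N = W cos 42° − P sin 35° = 222.9 − 114.7 = 108.2 N.
Along incline: P cos 35° + μN = W sin 42° → μ = (W sin 42° − P cos 35°) / N = 0.341.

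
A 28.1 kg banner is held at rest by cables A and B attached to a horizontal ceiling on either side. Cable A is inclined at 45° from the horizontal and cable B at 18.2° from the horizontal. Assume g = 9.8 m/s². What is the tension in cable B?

T_B ≈ 218 N

Weight W = 28.1 × 9.8 = 275.4 N acts straight down.
Horizontal: T_A cos 45° = T_B cos 18.2°  →  T_A = 1.343 T_B.
Vertical: T_A sin 45° + T_B sin 18.2° = 275.4.
Substituting the horizontal relation into the vertical equation gives 1.262 T_B = 275.4, so T_B = 218.2 N.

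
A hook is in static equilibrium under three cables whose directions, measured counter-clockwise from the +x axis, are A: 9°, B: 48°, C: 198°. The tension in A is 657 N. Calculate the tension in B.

T_B ≈ 206 N

Resolve: ΣF_x = 657 cos 9° + T_B cos 48° + T_C cos 198° = 0.
        ΣF_y = 657 sin 9° + T_B sin 48° + T_C sin 198° = 0.
The known terms sum to (648.9, 102.8) N, so 0.6691 T_B − 0.9511 T_C = -648.9 and 0.7431 T_B − 0.3090 T_C = -102.8.
Solving simultaneously: T_B = 205.6 N, T_C = 826.9 N.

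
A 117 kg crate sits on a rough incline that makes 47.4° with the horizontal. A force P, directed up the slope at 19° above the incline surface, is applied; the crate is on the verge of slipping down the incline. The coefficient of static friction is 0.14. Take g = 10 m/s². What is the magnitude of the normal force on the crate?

N ≈ 520 N

On the verge of sliding down the incline, friction equals μN and acts up the slope.
Perpendicular: N + P sin 19° = W cos 47.4° = 791.9 N.
Along incline: P cos 19° + μN = W sin 47.4° with W sin 47.4° = 861.2 N.
Solving the pair for P and N: P = 833.8 N, N = 520.5 N (and f = μN = 72.87 N).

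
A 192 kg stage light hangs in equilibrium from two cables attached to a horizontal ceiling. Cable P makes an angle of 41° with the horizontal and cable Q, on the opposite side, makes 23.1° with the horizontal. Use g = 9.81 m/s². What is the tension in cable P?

Weight W = 192 × 9.81 = 1884 N acts straight down.
Horizontal: T_P cos 41° = T_Q cos 23.1°  →  T_Q = 0.8205 T_P.
Vertical: T_P sin 41° + T_Q sin 23.1° = 1884.
Substituting the horizontal relation into the vertical equation gives 0.978 T_P = 1884, so T_P = 1926 N.

T_P ≈ 1930 N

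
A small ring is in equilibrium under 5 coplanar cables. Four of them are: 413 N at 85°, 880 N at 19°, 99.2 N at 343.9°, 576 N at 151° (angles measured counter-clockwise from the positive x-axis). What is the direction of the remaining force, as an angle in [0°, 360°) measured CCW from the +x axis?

θ ≈ 244°

Sum the known components: ΣF_x = 459.6 N, ΣF_y = 949.7 N.
For equilibrium the remaining force must supply (−ΣF_x, −ΣF_y) = (-459.6, -949.7) N.
Magnitude = √((-459.6)² + (-949.7)²) = 1055 N; direction = atan2(-949.7, -459.6) = 244.2°.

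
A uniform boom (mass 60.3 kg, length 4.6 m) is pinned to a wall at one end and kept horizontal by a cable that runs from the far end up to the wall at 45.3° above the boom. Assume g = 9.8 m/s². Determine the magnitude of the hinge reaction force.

Take torques about the hinge: T sin 45.3° · 4.6 = 60.3×9.8×2.3 = 1359.2 N·m.
So T = 1359.2 / (0.7108 × 4.6) = 415.69 N.
ΣF_x = 0: H_x = T cos 45.3° = 292.39 N.
ΣF_y = 0: H_y = (60.3×9.8) − T sin 45.3° = 590.94 − 295.47 = 295.47 N.
|H| = √(H_x² + H_y²) = √((292.39)² + (295.47)²) = 415.69 N.

|H| ≈ 416 N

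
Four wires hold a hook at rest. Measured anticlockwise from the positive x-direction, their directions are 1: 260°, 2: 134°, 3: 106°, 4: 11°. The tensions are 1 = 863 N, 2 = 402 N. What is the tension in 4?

Resolve: ΣF_x = 863 cos 260° + 402 cos 134° + T_3 cos 106° + T_4 cos 11° = 0.
        ΣF_y = 863 sin 260° + 402 sin 134° + T_3 sin 106° + T_4 sin 11° = 0.
The known terms sum to (-429.1, -560.7) N, so -0.2756 T_3 + 0.9816 T_4 = 429.1 and 0.9613 T_3 + 0.1908 T_4 = 560.7.
Solving simultaneously: T_3 = 470.3 N, T_4 = 569.2 N.

T_4 ≈ 569 N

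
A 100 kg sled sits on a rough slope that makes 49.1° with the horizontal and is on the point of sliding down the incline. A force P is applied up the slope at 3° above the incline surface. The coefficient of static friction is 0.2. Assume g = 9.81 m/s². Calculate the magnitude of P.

On the verge of sliding down the incline, friction equals μN and acts up the slope.
Perpendicular: N + P sin 3° = W cos 49.1° = 642.3 N.
Along incline: P cos 3° + μN = W sin 49.1° with W sin 49.1° = 741.5 N.
Solving the pair for P and N: P = 620.4 N, N = 609.8 N (and f = μN = 122 N).

P ≈ 620 N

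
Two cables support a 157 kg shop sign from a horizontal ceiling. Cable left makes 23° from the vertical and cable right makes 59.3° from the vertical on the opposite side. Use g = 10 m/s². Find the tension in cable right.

Angles from the horizontal: cable left is 90° − 23° = 67°, cable right is 90° − 59.3° = 30.7°.
Weight W = 157 × 10 = 1570 N acts straight down.
Horizontal: T_left cos 67° = T_right cos 30.7°  →  T_left = 2.201 T_right.
Vertical: T_left sin 67° + T_right sin 30.7° = 1570.
Substituting the horizontal relation into the vertical equation gives 2.536 T_right = 1570, so T_right = 619 N.

T_right ≈ 619 N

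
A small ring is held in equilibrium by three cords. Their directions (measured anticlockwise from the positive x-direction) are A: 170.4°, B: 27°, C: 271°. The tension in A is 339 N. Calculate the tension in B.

Resolve: ΣF_x = 339 cos 170.4° + T_B cos 27° + T_C cos 271° = 0.
        ΣF_y = 339 sin 170.4° + T_B sin 27° + T_C sin 271° = 0.
The known terms sum to (-334.3, 56.53) N, so 0.8910 T_B + 0.0175 T_C = 334.3 and 0.4540 T_B − 0.9998 T_C = -56.53.
Solving simultaneously: T_B = 370.7 N, T_C = 224.9 N.

T_B ≈ 371 N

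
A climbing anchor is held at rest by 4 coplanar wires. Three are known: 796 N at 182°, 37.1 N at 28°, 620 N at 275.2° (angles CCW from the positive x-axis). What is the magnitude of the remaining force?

Sum the known components: ΣF_x = -706.6 N, ΣF_y = -627.8 N.
For equilibrium the remaining force must supply (−ΣF_x, −ΣF_y) = (706.6, 627.8) N.
Magnitude = √((706.6)² + (627.8)²) = 945.2 N; direction = atan2(627.8, 706.6) = 41.6°.

F ≈ 945 N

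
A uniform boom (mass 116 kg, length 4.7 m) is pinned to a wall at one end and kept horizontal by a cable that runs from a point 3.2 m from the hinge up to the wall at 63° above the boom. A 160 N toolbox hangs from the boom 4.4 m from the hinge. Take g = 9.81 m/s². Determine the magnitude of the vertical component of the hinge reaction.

|H_y| ≈ 242 N

Take torques about the hinge: T sin 63° · 3.2 = 116×9.81×2.35 + 160×4.4 = 3378.2 N·m.
So T = 3378.2 / (0.8910 × 3.2) = 1184.8 N.
ΣF_y = 0: H_y = (116×9.81 + 160) − T sin 63° = 1298 − 1055.7 = 242.27 N.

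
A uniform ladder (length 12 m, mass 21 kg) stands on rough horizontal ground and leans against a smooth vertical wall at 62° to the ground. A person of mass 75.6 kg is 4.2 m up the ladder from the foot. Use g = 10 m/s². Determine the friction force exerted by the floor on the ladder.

Torques about the foot: N_wall · 12 sin 62° = 21×10×6 cos 62° + 75.6×10×4.2 cos 62° → N_wall = 196.52 N.
ΣF_x = 0: f_floor = N_wall = 196.52 N.

f ≈ 197 N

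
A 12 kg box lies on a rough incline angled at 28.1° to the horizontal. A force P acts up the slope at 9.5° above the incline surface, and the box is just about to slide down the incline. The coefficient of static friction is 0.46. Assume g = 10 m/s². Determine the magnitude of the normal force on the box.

On the verge of sliding down the incline, friction equals μN and acts up the slope.
Perpendicular: N + P sin 9.5° = W cos 28.1° = 105.9 N.
Along incline: P cos 9.5° + μN = W sin 28.1° with W sin 28.1° = 56.52 N.
Solving the pair for P and N: P = 8.599 N, N = 104.4 N (and f = μN = 48.04 N).

N ≈ 104 N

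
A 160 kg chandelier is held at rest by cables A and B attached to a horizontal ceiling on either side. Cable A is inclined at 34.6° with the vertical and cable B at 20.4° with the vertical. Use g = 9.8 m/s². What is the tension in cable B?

Angles from the horizontal: cable A is 90° − 34.6° = 55.4°, cable B is 90° − 20.4° = 69.6°.
Weight W = 160 × 9.8 = 1568 N acts straight down.
Horizontal: T_A cos 55.4° = T_B cos 69.6°  →  T_A = 0.6139 T_B.
Vertical: T_A sin 55.4° + T_B sin 69.6° = 1568.
Substituting the horizontal relation into the vertical equation gives 1.443 T_B = 1568, so T_B = 1087 N.

T_B ≈ 1090 N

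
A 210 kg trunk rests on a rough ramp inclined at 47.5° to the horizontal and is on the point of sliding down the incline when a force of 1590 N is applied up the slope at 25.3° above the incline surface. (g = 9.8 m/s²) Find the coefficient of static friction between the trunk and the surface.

On the verge of sliding down the incline, friction is at its maximum μN and acts up the slope.
Perpendicular to incline: N = W cos 47.5° − P sin 25.3° = 1390 − 679.5 = 710.9 N.
Along incline: P cos 25.3° + μN = W sin 47.5° → μ = (W sin 47.5° − P cos 25.3°) / N = 0.1123.

μ ≈ 0.112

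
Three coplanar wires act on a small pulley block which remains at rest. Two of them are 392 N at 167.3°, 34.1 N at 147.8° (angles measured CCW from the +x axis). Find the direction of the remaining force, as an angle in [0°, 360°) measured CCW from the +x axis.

θ ≈ 346°

Sum the known components: ΣF_x = -411.3 N, ΣF_y = 104.4 N.
For equilibrium the remaining force must supply (−ΣF_x, −ΣF_y) = (411.3, -104.4) N.
Magnitude = √((411.3)² + (-104.4)²) = 424.3 N; direction = atan2(-104.4, 411.3) = 345.8°.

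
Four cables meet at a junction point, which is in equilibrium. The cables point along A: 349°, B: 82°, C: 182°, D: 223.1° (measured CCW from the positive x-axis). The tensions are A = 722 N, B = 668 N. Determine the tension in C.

T_C ≈ 252 N

Resolve: ΣF_x = 722 cos 349° + 668 cos 82° + T_C cos 182° + T_D cos 223.1° = 0.
        ΣF_y = 722 sin 349° + 668 sin 82° + T_C sin 182° + T_D sin 223.1° = 0.
The known terms sum to (801.7, 523.7) N, so -0.9994 T_C − 0.7302 T_D = -801.7 and -0.0349 T_C − 0.6833 T_D = -523.7.
Solving simultaneously: T_C = 251.6 N, T_D = 753.7 N.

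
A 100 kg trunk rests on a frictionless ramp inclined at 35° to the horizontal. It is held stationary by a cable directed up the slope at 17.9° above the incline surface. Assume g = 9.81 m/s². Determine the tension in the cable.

T ≈ 591 N

Take axes along and perpendicular to the incline. Weight components: W sin 35° = 562.7 N down-slope, W cos 35° = 803.6 N into the surface.
Along incline: T cos 17.9° = W sin 35° → T = 591.3 N.
Perpendicular: N = W cos 35° − T sin 17.9° = 621.8 N.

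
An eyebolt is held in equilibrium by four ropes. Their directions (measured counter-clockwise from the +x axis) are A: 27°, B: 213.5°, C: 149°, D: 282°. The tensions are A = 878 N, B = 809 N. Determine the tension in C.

T_C ≈ 130 N

Resolve: ΣF_x = 878 cos 27° + 809 cos 213.5° + T_C cos 149° + T_D cos 282° = 0.
        ΣF_y = 878 sin 27° + 809 sin 213.5° + T_C sin 149° + T_D sin 282° = 0.
The known terms sum to (107.7, -47.91) N, so -0.8572 T_C + 0.2079 T_D = -107.7 and 0.5150 T_C − 0.9781 T_D = 47.91.
Solving simultaneously: T_C = 130.4 N, T_D = 19.68 N.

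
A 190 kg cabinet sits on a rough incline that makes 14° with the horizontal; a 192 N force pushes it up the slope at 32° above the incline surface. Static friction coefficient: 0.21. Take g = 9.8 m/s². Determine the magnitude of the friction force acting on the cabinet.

f ≈ 288 N

Axes along / perpendicular to the incline. W sin 14° = 450.5 N down-slope; W cos 14° = 1807 N into the surface.
Perpendicular: N = W cos 14° − P sin 32° = 1807 − 101.7 = 1705 N.
Along incline: P cos 32° + f = W sin 14° (friction acts up-slope) → f = 450.5 − 162.8 = 287.6 N.
|f| = 287.6 N ≤ μN = 358 N, so the cabinet is indeed static.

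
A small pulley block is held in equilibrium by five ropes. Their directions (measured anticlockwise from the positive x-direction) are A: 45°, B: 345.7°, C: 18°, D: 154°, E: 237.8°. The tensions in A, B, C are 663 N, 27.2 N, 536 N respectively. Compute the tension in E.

T_E ≈ 1010 N

Resolve: ΣF_x = 663 cos 45° + 27.2 cos 345.7° + 536 cos 18° + T_D cos 154° + T_E cos 237.8° = 0.
        ΣF_y = 663 sin 45° + 27.2 sin 345.7° + 536 sin 18° + T_D sin 154° + T_E sin 237.8° = 0.
The known terms sum to (1005, 627.7) N, so -0.8988 T_D − 0.5329 T_E = -1005 and 0.4384 T_D − 0.8462 T_E = -627.7.
Solving simultaneously: T_D = 518.9 N, T_E = 1011 N.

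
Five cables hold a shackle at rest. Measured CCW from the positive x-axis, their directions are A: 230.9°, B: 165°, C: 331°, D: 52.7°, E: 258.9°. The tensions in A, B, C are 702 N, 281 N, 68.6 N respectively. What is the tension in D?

Resolve: ΣF_x = 702 cos 230.9° + 281 cos 165° + 68.6 cos 331° + T_D cos 52.7° + T_E cos 258.9° = 0.
        ΣF_y = 702 sin 230.9° + 281 sin 165° + 68.6 sin 331° + T_D sin 52.7° + T_E sin 258.9° = 0.
The known terms sum to (-654.2, -505.3) N, so 0.6060 T_D − 0.1925 T_E = 654.2 and 0.7955 T_D − 0.9813 T_E = 505.3.
Solving simultaneously: T_D = 1234 N, T_E = 485.1 N.

T_D ≈ 1230 N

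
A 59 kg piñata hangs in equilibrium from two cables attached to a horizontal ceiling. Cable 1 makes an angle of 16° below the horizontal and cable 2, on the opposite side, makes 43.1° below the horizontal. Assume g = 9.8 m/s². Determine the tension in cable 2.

Weight W = 59 × 9.8 = 578.2 N acts straight down.
Horizontal: T_1 cos 16° = T_2 cos 43.1°  →  T_1 = 0.7596 T_2.
Vertical: T_1 sin 16° + T_2 sin 43.1° = 578.2.
Substituting the horizontal relation into the vertical equation gives 0.8926 T_2 = 578.2, so T_2 = 647.7 N.

T_2 ≈ 648 N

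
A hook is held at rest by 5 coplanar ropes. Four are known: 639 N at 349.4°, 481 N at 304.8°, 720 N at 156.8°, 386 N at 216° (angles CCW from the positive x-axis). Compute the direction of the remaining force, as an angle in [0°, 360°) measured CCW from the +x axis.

θ ≈ 81.1°

Sum the known components: ΣF_x = -71.45 N, ΣF_y = -455.8 N.
For equilibrium the remaining force must supply (−ΣF_x, −ΣF_y) = (71.45, 455.8) N.
Magnitude = √((71.45)² + (455.8)²) = 461.3 N; direction = atan2(455.8, 71.45) = 81.1°.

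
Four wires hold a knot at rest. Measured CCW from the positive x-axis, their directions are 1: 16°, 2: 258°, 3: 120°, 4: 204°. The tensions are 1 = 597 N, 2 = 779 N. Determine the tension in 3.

Resolve: ΣF_x = 597 cos 16° + 779 cos 258° + T_3 cos 120° + T_4 cos 204° = 0.
        ΣF_y = 597 sin 16° + 779 sin 258° + T_3 sin 120° + T_4 sin 204° = 0.
The known terms sum to (411.9, -597.4) N, so -0.5000 T_3 − 0.9135 T_4 = -411.9 and 0.8660 T_3 − 0.4067 T_4 = 597.4.
Solving simultaneously: T_3 = 717.2 N, T_4 = 58.33 N.

T_3 ≈ 717 N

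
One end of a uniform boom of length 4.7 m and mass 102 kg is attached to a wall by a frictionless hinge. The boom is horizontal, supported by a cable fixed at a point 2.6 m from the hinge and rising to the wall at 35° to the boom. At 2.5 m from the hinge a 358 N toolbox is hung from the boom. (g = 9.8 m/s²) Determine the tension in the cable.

Take torques about the hinge: T sin 35° · 2.6 = 102×9.8×2.35 + 358×2.5 = 3244.1 N·m.
So T = 3244.1 / (0.5736 × 2.6) = 2175.3 N.

T ≈ 2180 N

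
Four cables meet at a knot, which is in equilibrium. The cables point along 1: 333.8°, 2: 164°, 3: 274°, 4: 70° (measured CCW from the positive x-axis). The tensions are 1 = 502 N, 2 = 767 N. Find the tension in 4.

Resolve: ΣF_x = 502 cos 333.8° + 767 cos 164° + T_3 cos 274° + T_4 cos 70° = 0.
        ΣF_y = 502 sin 333.8° + 767 sin 164° + T_3 sin 274° + T_4 sin 70° = 0.
The known terms sum to (-286.9, -10.22) N, so 0.0698 T_3 + 0.3420 T_4 = 286.9 and -0.9976 T_3 + 0.9397 T_4 = 10.22.
Solving simultaneously: T_3 = 654.2 N, T_4 = 705.3 N.

T_4 ≈ 705 N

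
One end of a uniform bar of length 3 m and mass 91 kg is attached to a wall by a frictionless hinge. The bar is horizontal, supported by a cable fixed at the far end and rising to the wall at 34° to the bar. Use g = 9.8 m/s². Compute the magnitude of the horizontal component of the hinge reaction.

Take torques about the hinge: T sin 34° · 3 = 91×9.8×1.5 = 1337.7 N·m.
So T = 1337.7 / (0.5592 × 3) = 797.4 N.
ΣF_x = 0: H_x = T cos 34° = 661.07 N.

H_x ≈ 661 N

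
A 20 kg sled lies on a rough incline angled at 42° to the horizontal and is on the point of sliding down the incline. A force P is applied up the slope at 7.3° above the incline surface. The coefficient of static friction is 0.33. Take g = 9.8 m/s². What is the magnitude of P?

P ≈ 87.5 N

On the verge of sliding down the incline, friction equals μN and acts up the slope.
Perpendicular: N + P sin 7.3° = W cos 42° = 145.7 N.
Along incline: P cos 7.3° + μN = W sin 42° with W sin 42° = 131.1 N.
Solving the pair for P and N: P = 87.46 N, N = 134.5 N (and f = μN = 44.4 N).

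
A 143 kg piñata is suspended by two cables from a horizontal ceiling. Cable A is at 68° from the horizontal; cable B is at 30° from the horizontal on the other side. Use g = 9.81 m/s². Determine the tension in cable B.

T_B ≈ 531 N

Weight W = 143 × 9.81 = 1403 N acts straight down.
Horizontal: T_A cos 68° = T_B cos 30°  →  T_A = 2.312 T_B.
Vertical: T_A sin 68° + T_B sin 30° = 1403.
Substituting the horizontal relation into the vertical equation gives 2.643 T_B = 1403, so T_B = 530.7 N.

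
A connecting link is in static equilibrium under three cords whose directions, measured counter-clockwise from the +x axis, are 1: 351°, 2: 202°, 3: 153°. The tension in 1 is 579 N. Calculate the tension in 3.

T_3 ≈ 395 N

Resolve: ΣF_x = 579 cos 351° + T_2 cos 202° + T_3 cos 153° = 0.
        ΣF_y = 579 sin 351° + T_2 sin 202° + T_3 sin 153° = 0.
The known terms sum to (571.9, -90.58) N, so -0.9272 T_2 − 0.8910 T_3 = -571.9 and -0.3746 T_2 + 0.4540 T_3 = 90.58.
Solving simultaneously: T_2 = 237.1 N, T_3 = 395.1 N.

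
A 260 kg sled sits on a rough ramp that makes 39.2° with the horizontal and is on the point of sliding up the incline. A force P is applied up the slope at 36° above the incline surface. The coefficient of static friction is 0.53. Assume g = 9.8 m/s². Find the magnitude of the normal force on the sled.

N ≈ 581 N

On the verge of sliding up the incline, friction equals μN and acts down the slope.
Perpendicular: N + P sin 36° = W cos 39.2° = 1975 N.
Along incline: P cos 36° = W sin 39.2° + μN  with W sin 39.2° = 1610 N.
Solving the pair for P and N: P = 2371 N, N = 580.9 N (and f = μN = 307.9 N).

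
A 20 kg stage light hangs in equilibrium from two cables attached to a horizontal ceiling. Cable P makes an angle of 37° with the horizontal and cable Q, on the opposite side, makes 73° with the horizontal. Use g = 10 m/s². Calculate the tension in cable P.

T_P ≈ 62.2 N

Weight W = 20 × 10 = 200 N acts straight down.
Horizontal: T_P cos 37° = T_Q cos 73°  →  T_Q = 2.732 T_P.
Vertical: T_P sin 37° + T_Q sin 73° = 200.
Substituting the horizontal relation into the vertical equation gives 3.214 T_P = 200, so T_P = 62.23 N.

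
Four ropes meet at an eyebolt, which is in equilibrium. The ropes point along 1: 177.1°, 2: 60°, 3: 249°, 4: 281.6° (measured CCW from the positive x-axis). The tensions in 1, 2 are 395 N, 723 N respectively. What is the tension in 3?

Resolve: ΣF_x = 395 cos 177.1° + 723 cos 60° + T_3 cos 249° + T_4 cos 281.6° = 0.
        ΣF_y = 395 sin 177.1° + 723 sin 60° + T_3 sin 249° + T_4 sin 281.6° = 0.
The known terms sum to (-32.99, 646.1) N, so -0.3584 T_3 + 0.2011 T_4 = 32.99 and -0.9336 T_3 − 0.9796 T_4 = -646.1.
Solving simultaneously: T_3 = 181.2 N, T_4 = 486.9 N.

T_3 ≈ 181 N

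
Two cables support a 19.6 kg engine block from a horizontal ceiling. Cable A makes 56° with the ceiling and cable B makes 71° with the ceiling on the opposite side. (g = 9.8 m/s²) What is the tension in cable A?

T_A ≈ 78.3 N

Weight W = 19.6 × 9.8 = 192.1 N acts straight down.
Horizontal: T_A cos 56° = T_B cos 71°  →  T_B = 1.718 T_A.
Vertical: T_A sin 56° + T_B sin 71° = 192.1.
Substituting the horizontal relation into the vertical equation gives 2.453 T_A = 192.1, so T_A = 78.3 N.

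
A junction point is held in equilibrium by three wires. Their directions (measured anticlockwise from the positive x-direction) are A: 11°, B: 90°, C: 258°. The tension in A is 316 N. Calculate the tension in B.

Resolve: ΣF_x = 316 cos 11° + T_B cos 90° + T_C cos 258° = 0.
        ΣF_y = 316 sin 11° + T_B sin 90° + T_C sin 258° = 0.
The known terms sum to (310.2, 60.3) N, so 0.0000 T_B − 0.2079 T_C = -310.2 and 1.0000 T_B − 0.9781 T_C = -60.3.
Solving simultaneously: T_B = 1399 N, T_C = 1492 N.

T_B ≈ 1400 N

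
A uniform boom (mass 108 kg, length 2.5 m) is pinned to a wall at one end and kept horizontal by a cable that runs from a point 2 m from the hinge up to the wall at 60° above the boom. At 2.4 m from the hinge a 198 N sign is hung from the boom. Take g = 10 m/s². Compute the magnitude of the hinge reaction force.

Take torques about the hinge: T sin 60° · 2 = 108×10×1.25 + 198×2.4 = 1825.2 N·m.
So T = 1825.2 / (0.8660 × 2) = 1053.8 N.
ΣF_x = 0: H_x = T cos 60° = 526.89 N.
ΣF_y = 0: H_y = (108×10 + 198) − T sin 60° = 1278 − 912.6 = 365.4 N.
|H| = √(H_x² + H_y²) = √((526.89)² + (365.4)²) = 641.19 N.

|H| ≈ 641 N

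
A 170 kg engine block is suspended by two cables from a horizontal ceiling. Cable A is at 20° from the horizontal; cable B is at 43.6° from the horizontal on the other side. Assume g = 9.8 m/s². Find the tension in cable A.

Weight W = 170 × 9.8 = 1666 N acts straight down.
Horizontal: T_A cos 20° = T_B cos 43.6°  →  T_B = 1.298 T_A.
Vertical: T_A sin 20° + T_B sin 43.6° = 1666.
Substituting the horizontal relation into the vertical equation gives 1.237 T_A = 1666, so T_A = 1347 N.

T_A ≈ 1350 N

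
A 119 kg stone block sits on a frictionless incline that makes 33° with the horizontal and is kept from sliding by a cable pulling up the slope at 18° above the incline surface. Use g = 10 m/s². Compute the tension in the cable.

Take axes along and perpendicular to the incline. Weight components: W sin 33° = 648.1 N down-slope, W cos 33° = 998 N into the surface.
Along incline: T cos 18° = W sin 33° → T = 681.5 N.
Perpendicular: N = W cos 33° − T sin 18° = 787.4 N.

T ≈ 681 N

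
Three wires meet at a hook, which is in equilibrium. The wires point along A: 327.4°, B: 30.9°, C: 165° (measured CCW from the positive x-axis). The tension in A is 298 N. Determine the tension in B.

Resolve: ΣF_x = 298 cos 327.4° + T_B cos 30.9° + T_C cos 165° = 0.
        ΣF_y = 298 sin 327.4° + T_B sin 30.9° + T_C sin 165° = 0.
The known terms sum to (251.1, -160.6) N, so 0.8581 T_B − 0.9659 T_C = -251.1 and 0.5135 T_B + 0.2588 T_C = 160.6.
Solving simultaneously: T_B = 125.5 N, T_C = 371.4 N.

T_B ≈ 125 N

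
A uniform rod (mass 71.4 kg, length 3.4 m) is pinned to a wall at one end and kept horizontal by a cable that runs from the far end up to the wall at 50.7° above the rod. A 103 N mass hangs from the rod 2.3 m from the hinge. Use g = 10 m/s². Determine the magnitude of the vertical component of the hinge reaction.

|H_y| ≈ 390 N

Take torques about the hinge: T sin 50.7° · 3.4 = 71.4×10×1.7 + 103×2.3 = 1450.7 N·m.
So T = 1450.7 / (0.7738 × 3.4) = 551.38 N.
ΣF_y = 0: H_y = (71.4×10 + 103) − T sin 50.7° = 817 − 426.68 = 390.32 N.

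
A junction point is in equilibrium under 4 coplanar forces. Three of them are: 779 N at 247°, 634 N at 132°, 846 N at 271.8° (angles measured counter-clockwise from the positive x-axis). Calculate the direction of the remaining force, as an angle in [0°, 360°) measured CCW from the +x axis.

θ ≈ 57.3°

Sum the known components: ΣF_x = -702 N, ΣF_y = -1092 N.
For equilibrium the remaining force must supply (−ΣF_x, −ΣF_y) = (702, 1092) N.
Magnitude = √((702)² + (1092)²) = 1298 N; direction = atan2(1092, 702) = 57.3°.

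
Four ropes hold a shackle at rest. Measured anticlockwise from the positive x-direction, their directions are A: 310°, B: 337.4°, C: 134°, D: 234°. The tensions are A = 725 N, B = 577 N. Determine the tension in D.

Resolve: ΣF_x = 725 cos 310° + 577 cos 337.4° + T_C cos 134° + T_D cos 234° = 0.
        ΣF_y = 725 sin 310° + 577 sin 337.4° + T_C sin 134° + T_D sin 234° = 0.
The known terms sum to (998.7, -777.1) N, so -0.6947 T_C − 0.5878 T_D = -998.7 and 0.7193 T_C − 0.8090 T_D = 777.1.
Solving simultaneously: T_C = 1284 N, T_D = 181.3 N.

T_D ≈ 181 N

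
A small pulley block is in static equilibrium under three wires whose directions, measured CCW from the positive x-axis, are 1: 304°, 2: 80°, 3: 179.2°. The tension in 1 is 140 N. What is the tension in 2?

Resolve: ΣF_x = 140 cos 304° + T_2 cos 80° + T_3 cos 179.2° = 0.
        ΣF_y = 140 sin 304° + T_2 sin 80° + T_3 sin 179.2° = 0.
The known terms sum to (78.29, -116.1) N, so 0.1736 T_2 − 0.9999 T_3 = -78.29 and 0.9848 T_2 + 0.0140 T_3 = 116.1.
Solving simultaneously: T_2 = 116.5 N, T_3 = 98.52 N.

T_2 ≈ 116 N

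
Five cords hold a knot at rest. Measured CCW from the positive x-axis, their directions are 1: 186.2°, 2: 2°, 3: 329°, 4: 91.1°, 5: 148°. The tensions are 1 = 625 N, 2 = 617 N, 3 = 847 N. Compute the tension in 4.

T_4 ≈ 31.9 N

Resolve: ΣF_x = 625 cos 186.2° + 617 cos 2° + 847 cos 329° + T_4 cos 91.1° + T_5 cos 148° = 0.
        ΣF_y = 625 sin 186.2° + 617 sin 2° + 847 sin 329° + T_4 sin 91.1° + T_5 sin 148° = 0.
The known terms sum to (721.3, -482.2) N, so -0.0192 T_4 − 0.8480 T_5 = -721.3 and 0.9998 T_4 + 0.5299 T_5 = 482.2.
Solving simultaneously: T_4 = 31.87 N, T_5 = 849.8 N.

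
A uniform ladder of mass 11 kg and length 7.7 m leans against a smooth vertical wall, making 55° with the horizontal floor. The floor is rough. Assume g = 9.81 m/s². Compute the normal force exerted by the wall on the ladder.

N_wall ≈ 37.8 N

Torques about the foot: N_wall · 7.7 sin 55° = 11×9.81×3.85 cos 55° → N_wall = 37.78 N.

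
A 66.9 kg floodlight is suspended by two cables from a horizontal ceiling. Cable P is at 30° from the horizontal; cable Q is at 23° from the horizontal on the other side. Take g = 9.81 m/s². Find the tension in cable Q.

T_Q ≈ 712 N

Weight W = 66.9 × 9.81 = 656.3 N acts straight down.
Horizontal: T_P cos 30° = T_Q cos 23°  →  T_P = 1.063 T_Q.
Vertical: T_P sin 30° + T_Q sin 23° = 656.3.
Substituting the horizontal relation into the vertical equation gives 0.9222 T_Q = 656.3, so T_Q = 711.7 N.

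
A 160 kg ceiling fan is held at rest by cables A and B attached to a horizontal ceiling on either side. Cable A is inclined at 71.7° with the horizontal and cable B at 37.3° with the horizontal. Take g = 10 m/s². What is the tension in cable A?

T_A ≈ 1350 N

Weight W = 160 × 10 = 1600 N acts straight down.
Horizontal: T_A cos 71.7° = T_B cos 37.3°  →  T_B = 0.3947 T_A.
Vertical: T_A sin 71.7° + T_B sin 37.3° = 1600.
Substituting the horizontal relation into the vertical equation gives 1.189 T_A = 1600, so T_A = 1346 N.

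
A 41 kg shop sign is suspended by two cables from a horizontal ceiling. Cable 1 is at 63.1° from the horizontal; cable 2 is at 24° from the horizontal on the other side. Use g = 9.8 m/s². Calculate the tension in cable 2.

Weight W = 41 × 9.8 = 401.8 N acts straight down.
Horizontal: T_1 cos 63.1° = T_2 cos 24°  →  T_1 = 2.019 T_2.
Vertical: T_1 sin 63.1° + T_2 sin 24° = 401.8.
Substituting the horizontal relation into the vertical equation gives 2.207 T_2 = 401.8, so T_2 = 182 N.

T_2 ≈ 182 N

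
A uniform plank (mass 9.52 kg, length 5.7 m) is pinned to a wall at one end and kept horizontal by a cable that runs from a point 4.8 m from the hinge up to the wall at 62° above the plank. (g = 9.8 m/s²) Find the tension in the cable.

T ≈ 62.7 N

Take torques about the hinge: T sin 62° · 4.8 = 9.52×9.8×2.85 = 265.89 N·m.
So T = 265.89 / (0.8829 × 4.8) = 62.738 N.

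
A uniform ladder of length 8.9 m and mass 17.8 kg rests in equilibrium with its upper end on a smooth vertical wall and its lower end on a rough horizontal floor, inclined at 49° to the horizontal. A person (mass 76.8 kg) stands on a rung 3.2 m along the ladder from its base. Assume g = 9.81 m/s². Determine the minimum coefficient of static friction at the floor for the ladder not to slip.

μ_min ≈ 0.336

ΣF_y = 0: N_floor = 17.8×9.81 + 76.8×9.81 = 928.03 N.
Torques about the foot: N_wall · 8.9 sin 49° = 17.8×9.81×4.45 cos 49° + 76.8×9.81×3.2 cos 49° → N_wall = 311.38 N.
ΣF_x = 0: f_floor = N_wall = 311.38 N.
μ_min = f_floor / N_floor = 311.38 / 928.03 = 0.3355.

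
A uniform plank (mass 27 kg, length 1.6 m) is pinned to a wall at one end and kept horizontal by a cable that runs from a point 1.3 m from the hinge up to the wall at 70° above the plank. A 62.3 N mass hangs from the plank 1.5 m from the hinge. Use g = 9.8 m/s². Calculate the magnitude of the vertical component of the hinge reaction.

Take torques about the hinge: T sin 70° · 1.3 = 27×9.8×0.8 + 62.3×1.5 = 305.13 N·m.
So T = 305.13 / (0.9397 × 1.3) = 249.78 N.
ΣF_y = 0: H_y = (27×9.8 + 62.3) − T sin 70° = 326.9 − 234.72 = 92.185 N.

|H_y| ≈ 92.2 N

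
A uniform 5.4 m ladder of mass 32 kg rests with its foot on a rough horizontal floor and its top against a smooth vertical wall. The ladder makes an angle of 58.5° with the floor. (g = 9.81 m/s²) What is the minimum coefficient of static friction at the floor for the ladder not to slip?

μ_min ≈ 0.306

ΣF_y = 0: N_floor = 32×9.81 = 313.92 N.
Torques about the foot: N_wall · 5.4 sin 58.5° = 32×9.81×2.7 cos 58.5° → N_wall = 96.185 N.
ΣF_x = 0: f_floor = N_wall = 96.185 N.
μ_min = f_floor / N_floor = 96.185 / 313.92 = 0.3064.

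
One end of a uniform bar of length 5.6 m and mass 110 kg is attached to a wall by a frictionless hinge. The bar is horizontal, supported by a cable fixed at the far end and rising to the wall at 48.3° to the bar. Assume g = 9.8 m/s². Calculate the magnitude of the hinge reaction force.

Take torques about the hinge: T sin 48.3° · 5.6 = 110×9.8×2.8 = 3018.4 N·m.
So T = 3018.4 / (0.7466 × 5.6) = 721.9 N.
ΣF_x = 0: H_x = T cos 48.3° = 480.23 N.
ΣF_y = 0: H_y = (110×9.8) − T sin 48.3° = 1078 − 539 = 539 N.
|H| = √(H_x² + H_y²) = √((480.23)² + (539)²) = 721.9 N.

|H| ≈ 722 N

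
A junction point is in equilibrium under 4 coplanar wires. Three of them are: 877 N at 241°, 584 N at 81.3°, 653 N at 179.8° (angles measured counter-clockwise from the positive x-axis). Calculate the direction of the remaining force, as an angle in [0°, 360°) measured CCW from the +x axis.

Sum the known components: ΣF_x = -989.8 N, ΣF_y = -187.5 N.
For equilibrium the remaining force must supply (−ΣF_x, −ΣF_y) = (989.8, 187.5) N.
Magnitude = √((989.8)² + (187.5)²) = 1007 N; direction = atan2(187.5, 989.8) = 10.7°.

θ ≈ 10.7°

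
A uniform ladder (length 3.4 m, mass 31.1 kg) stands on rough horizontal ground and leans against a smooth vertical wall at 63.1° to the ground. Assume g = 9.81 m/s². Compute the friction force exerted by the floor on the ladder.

f ≈ 77.4 N

Torques about the foot: N_wall · 3.4 sin 63.1° = 31.1×9.81×1.7 cos 63.1° → N_wall = 77.391 N.
ΣF_x = 0: f_floor = N_wall = 77.391 N.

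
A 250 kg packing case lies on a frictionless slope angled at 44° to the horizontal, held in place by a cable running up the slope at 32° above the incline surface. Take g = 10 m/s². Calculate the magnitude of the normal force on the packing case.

N ≈ 713 N

Take axes along and perpendicular to the incline. Weight components: W sin 44° = 1737 N down-slope, W cos 44° = 1798 N into the surface.
Along incline: T cos 32° = W sin 44° → T = 2048 N.
Perpendicular: N = W cos 44° − T sin 32° = 713.2 N.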